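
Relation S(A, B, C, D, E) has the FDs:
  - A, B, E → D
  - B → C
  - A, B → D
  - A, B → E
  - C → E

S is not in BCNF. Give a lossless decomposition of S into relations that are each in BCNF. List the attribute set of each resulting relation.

Candidate key of the original relation: {A, B}.
In {A, B, C, D, E}, {B} is not a superkey ({B}⁺ restricted to this set is {B, C, E}), so split on B → C, E into {B, C, E} and {A, B, D}.
In {B, C, E}, {C} is not a superkey ({C}⁺ restricted to this set is {C, E}), so split on C → E into {C, E} and {B, C}.
{C, E} has no BCNF violation.
{B, C} has no BCNF violation.
{A, B, D} has no BCNF violation.

{A, B, D}; {B, C}; {C, E}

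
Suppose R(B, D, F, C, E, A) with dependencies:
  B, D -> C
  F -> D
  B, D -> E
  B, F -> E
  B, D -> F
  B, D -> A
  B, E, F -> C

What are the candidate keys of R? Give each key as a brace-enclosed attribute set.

{B} never appears on the right of any FD, so every key must include it.
{B, D}⁺ = {A, B, C, D, E, F}, which is every attribute, so {B, D} is a candidate key.
{B, F}⁺ = {A, B, C, D, E, F}, which is every attribute, so {B, F} is a candidate key.
These are minimal and exhaustive — every other superkey contains one of them.

{B, D}, {B, F}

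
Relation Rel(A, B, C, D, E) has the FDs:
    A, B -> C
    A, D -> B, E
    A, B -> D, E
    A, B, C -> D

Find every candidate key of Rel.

{A} never appears on the right of any FD, so every key must include it.
{A, B}⁺ = {A, B, C, D, E}, which is every attribute, so {A, B} is a candidate key.
{A, D}⁺ = {A, B, C, D, E}, which is every attribute, so {A, D} is a candidate key.
No proper subset of any of these is a key, and no other minimal superkey exists.

{A, B}, {A, D}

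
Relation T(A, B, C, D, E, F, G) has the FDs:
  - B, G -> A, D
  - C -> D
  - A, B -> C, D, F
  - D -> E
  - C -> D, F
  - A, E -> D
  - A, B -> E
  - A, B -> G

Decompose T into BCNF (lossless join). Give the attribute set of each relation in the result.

{A, B, C, G}; {C, D, F}; {D, E}

Candidate keys of the original relation: {A, B}, {B, G}.
{A, B, C, D, E, F, G}: {C} determines {C, D, E, F} here but is not a superkey — split on C -> D, E, F, giving {C, D, E, F} and {A, B, C, G}.
{C, D, E, F}: {D} determines {D, E} here but is not a superkey — split on D -> E, giving {D, E} and {C, D, F}.
{D, E} has no BCNF violation.
{C, D, F} has no BCNF violation.
{A, B, C, G} has no BCNF violation.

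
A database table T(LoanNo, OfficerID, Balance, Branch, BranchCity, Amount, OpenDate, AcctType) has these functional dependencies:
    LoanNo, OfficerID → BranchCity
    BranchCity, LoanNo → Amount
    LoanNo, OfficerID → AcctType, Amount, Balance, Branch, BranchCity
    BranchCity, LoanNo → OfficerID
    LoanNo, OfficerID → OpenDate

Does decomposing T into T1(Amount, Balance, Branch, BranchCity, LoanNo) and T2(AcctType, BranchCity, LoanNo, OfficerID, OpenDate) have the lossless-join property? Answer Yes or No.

T1 ∩ T2 = {BranchCity, LoanNo}; its closure under F is {AcctType, Amount, Balance, Branch, BranchCity, LoanNo, OfficerID, OpenDate}.
T1 is contained in that closure, so T1 ∩ T2 → T1 holds and the join is lossless.

Yes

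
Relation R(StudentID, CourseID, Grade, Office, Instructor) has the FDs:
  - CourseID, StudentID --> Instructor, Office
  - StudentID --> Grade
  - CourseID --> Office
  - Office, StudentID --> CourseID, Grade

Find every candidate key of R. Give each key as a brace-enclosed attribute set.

{CourseID, StudentID}, {Office, StudentID}

Attributes never on any right-hand side: {StudentID} — every candidate key must contain it.
{CourseID, StudentID} is a candidate key since {CourseID, StudentID}⁺ = {CourseID, Grade, Instructor, Office, StudentID} covers every attribute.
{Office, StudentID} is a candidate key since {Office, StudentID}⁺ = {CourseID, Grade, Instructor, Office, StudentID} covers every attribute.
These are minimal and exhaustive — every other superkey contains one of them.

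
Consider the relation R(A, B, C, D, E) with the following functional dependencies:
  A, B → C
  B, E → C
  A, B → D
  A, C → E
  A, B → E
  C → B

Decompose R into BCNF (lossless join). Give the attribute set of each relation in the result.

{A, B, D, E}; {B, C}; {C, E}

Candidate keys of the original relation: {A, B}, {A, C}.
{A, B, C, D, E}: {B, E} determines {B, C, E} here but is not a superkey — split on B, E → C, giving {B, C, E} and {A, B, D, E}.
{B, C, E}: {C} determines {B, C} here but is not a superkey — split on C → B, giving {B, C} and {C, E}.
{B, C} is in BCNF.
{C, E} is in BCNF.
{A, B, D, E} is in BCNF.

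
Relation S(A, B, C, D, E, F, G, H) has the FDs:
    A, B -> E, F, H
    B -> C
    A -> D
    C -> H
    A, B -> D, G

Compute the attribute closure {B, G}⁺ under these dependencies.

Start with {B, G}.
B -> C applies; add {C} → now {B, C, G}.
C -> H applies; add {H} → now {B, C, G, H}.
No further FD applies.

{B, C, G, H}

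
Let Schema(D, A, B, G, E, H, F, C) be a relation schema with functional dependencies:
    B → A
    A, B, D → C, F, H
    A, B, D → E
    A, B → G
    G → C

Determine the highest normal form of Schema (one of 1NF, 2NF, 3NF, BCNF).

Candidate key: {B, D}. Prime attributes: {B, D}.
For B → A we have {B}⁺ = {A, B, C, G}; {B} is not a superkey, so BCNF fails.
Because {A} is non-prime and the left side of B → A is not a superkey, the relation is not in 3NF.
{B} is a proper subset of the key {B, D}, and {B}⁺ contains the non-prime attributes {A, C, G} — a partial dependency, so 2NF is violated.

1NF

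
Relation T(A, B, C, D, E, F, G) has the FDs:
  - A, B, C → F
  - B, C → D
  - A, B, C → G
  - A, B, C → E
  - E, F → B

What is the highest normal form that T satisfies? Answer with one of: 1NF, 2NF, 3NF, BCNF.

Candidate keys: {A, B, C}, {A, C, E, F}. Prime attributes: {A, B, C, E, F}.
B, C → D: {B, C}⁺ = {B, C, D}, which is not all of the attributes, so the left side is not a superkey — BCNF is violated.
B, C → D has non-prime {D} on the right and a non-superkey on the left, so 3NF fails.
{B, C} is a proper subset of the key {A, B, C}, and {B, C}⁺ contains the non-prime attribute {D} — a partial dependency, so 2NF is violated.

1NF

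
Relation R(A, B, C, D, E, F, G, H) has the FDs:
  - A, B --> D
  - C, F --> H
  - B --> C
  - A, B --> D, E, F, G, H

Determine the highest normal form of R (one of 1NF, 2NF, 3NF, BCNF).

Candidate key: {A, B}. Prime attributes: {A, B}.
C, F --> H breaks BCNF: {C, F}⁺ = {C, F, H}, so {C, F} is not a superkey.
C, F --> H determines the non-prime attribute {H} from a non-superkey — 3NF is violated.
Since {B} ⊂ {A, B} and {B}⁺ ⊇ {C} with {C} non-prime, there is a partial dependency; 2NF fails.

1NF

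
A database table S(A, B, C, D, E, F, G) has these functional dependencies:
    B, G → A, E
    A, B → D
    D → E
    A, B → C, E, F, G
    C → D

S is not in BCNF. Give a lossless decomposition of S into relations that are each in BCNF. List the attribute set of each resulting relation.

Candidate keys of the original relation: {A, B}, {B, G}.
{A, B, C, D, E, F, G}: {D} determines {D, E} here but is not a superkey — split on D → E, giving {D, E} and {A, B, C, D, F, G}.
{D, E} has no BCNF violation.
{A, B, C, D, F, G}: {C} determines {C, D} here but is not a superkey — split on C → D, giving {C, D} and {A, B, C, F, G}.
{C, D} has no BCNF violation.
{A, B, C, F, G} has no BCNF violation.

{A, B, C, F, G}; {C, D}; {D, E}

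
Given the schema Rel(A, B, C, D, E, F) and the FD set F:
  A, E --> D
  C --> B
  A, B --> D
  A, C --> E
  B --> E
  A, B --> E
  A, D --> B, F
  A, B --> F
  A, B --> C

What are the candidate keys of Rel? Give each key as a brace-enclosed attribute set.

{A} never appears on the right of any FD, so every key must include it.
{A, B} is a candidate key since {A, B}⁺ = {A, B, C, D, E, F} covers every attribute.
{A, C} is a candidate key since {A, C}⁺ = {A, B, C, D, E, F} covers every attribute.
{A, D} is a candidate key since {A, D}⁺ = {A, B, C, D, E, F} covers every attribute.
{A, E} is a candidate key since {A, E}⁺ = {A, B, C, D, E, F} covers every attribute.
Any other superkey properly contains one of these, so there are no further candidate keys.

{A, B}, {A, C}, {A, D}, {A, E}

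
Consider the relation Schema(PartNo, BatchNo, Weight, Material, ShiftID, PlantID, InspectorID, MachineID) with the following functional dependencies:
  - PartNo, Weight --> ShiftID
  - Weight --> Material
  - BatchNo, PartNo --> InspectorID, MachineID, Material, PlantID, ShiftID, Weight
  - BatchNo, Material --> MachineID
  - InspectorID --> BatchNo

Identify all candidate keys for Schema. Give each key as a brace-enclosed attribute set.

Attributes never on any right-hand side: {PartNo} — every candidate key must contain it.
Closure of {BatchNo, PartNo} is {BatchNo, InspectorID, MachineID, Material, PartNo, PlantID, ShiftID, Weight}, the whole schema; {BatchNo, PartNo} is a candidate key.
Closure of {InspectorID, PartNo} is {BatchNo, InspectorID, MachineID, Material, PartNo, PlantID, ShiftID, Weight}, the whole schema; {InspectorID, PartNo} is a candidate key.
These are minimal and exhaustive — every other superkey contains one of them.

{BatchNo, PartNo}, {InspectorID, PartNo}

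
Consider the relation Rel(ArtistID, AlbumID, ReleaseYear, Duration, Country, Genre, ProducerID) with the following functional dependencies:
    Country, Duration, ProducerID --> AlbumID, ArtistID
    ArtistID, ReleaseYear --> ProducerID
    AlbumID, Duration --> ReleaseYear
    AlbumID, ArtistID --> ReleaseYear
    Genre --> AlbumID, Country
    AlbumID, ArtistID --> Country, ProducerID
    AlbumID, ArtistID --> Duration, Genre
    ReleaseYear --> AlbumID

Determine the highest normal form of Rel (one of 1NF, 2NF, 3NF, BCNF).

Candidate keys: {AlbumID, ArtistID}, {ArtistID, Genre}, {ArtistID, ReleaseYear}, {Country, Duration, ProducerID}, {Duration, Genre, ProducerID}. Prime attributes: {AlbumID, ArtistID, Country, Duration, Genre, ProducerID, ReleaseYear}.
For AlbumID, Duration --> ReleaseYear we have {AlbumID, Duration}⁺ = {AlbumID, Duration, ReleaseYear}; {AlbumID, Duration} is not a superkey, so BCNF fails.
But every attribute on its right side ({ReleaseYear}) is prime, and the same holds for every other non-superkey FD, so 3NF still holds.

3NF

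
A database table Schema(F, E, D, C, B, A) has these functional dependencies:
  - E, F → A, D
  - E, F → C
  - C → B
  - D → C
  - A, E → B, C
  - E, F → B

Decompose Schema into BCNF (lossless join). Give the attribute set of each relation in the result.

Candidate key of the original relation: {E, F}.
In {A, B, C, D, E, F}, {C} is not a superkey ({C}⁺ restricted to this set is {B, C}), so split on C → B into {B, C} and {A, C, D, E, F}.
{B, C}: every determinant is a superkey — BCNF.
In {A, C, D, E, F}, {D} is not a superkey ({D}⁺ restricted to this set is {C, D}), so split on D → C into {C, D} and {A, D, E, F}.
{C, D}: every determinant is a superkey — BCNF.
{A, D, E, F}: every determinant is a superkey — BCNF.

{A, D, E, F}; {B, C}; {C, D}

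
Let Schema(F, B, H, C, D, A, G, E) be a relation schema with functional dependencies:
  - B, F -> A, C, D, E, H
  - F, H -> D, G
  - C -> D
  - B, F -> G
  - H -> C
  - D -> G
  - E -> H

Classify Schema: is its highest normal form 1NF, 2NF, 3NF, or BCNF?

2NF

Candidate key: {B, F}. Prime attributes: {B, F}.
F, H -> D, G breaks BCNF: {F, H}⁺ = {C, D, F, G, H}, so {F, H} is not a superkey.
F, H -> D, G determines the non-prime attributes {D, G} from a non-superkey — 3NF is violated.
No proper subset of a key has a non-prime attribute in its closure, so there is no partial dependency; 2NF holds.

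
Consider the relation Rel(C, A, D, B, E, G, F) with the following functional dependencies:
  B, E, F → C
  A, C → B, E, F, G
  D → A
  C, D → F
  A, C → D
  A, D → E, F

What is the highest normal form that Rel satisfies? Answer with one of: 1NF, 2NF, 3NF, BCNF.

3NF

Candidate keys: {A, B, E, F}, {A, C}, {B, D}, {C, D}. Prime attributes: {A, B, C, D, E, F}.
B, E, F → C: {B, E, F}⁺ = {B, C, E, F}, which is not all of the attributes, so the left side is not a superkey — BCNF is violated.
But every attribute on its right side ({C}) is prime, and the same holds for every other non-superkey FD, so 3NF still holds.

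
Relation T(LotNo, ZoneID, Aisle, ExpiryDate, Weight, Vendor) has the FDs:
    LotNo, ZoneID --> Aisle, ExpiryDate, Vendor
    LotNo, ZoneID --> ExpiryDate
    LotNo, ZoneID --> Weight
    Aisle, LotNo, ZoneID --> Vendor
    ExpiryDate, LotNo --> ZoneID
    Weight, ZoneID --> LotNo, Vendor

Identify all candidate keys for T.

{ExpiryDate, LotNo}⁺ = {Aisle, ExpiryDate, LotNo, Vendor, Weight, ZoneID}, which is every attribute, so {ExpiryDate, LotNo} is a candidate key.
{LotNo, ZoneID}⁺ = {Aisle, ExpiryDate, LotNo, Vendor, Weight, ZoneID}, which is every attribute, so {LotNo, ZoneID} is a candidate key.
{Weight, ZoneID}⁺ = {Aisle, ExpiryDate, LotNo, Vendor, Weight, ZoneID}, which is every attribute, so {Weight, ZoneID} is a candidate key.
These are minimal and exhaustive — every other superkey contains one of them.

{ExpiryDate, LotNo}, {LotNo, ZoneID}, {Weight, ZoneID}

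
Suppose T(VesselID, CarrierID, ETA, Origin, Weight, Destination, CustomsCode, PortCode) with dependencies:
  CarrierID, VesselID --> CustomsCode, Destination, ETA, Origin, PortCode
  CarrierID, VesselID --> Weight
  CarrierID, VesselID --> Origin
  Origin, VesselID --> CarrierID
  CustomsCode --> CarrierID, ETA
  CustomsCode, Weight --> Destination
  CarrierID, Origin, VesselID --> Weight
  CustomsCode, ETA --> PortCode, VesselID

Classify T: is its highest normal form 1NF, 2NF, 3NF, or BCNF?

Candidate keys: {CarrierID, VesselID}, {CustomsCode}, {Origin, VesselID}. Prime attributes: {CarrierID, CustomsCode, Origin, VesselID}.
The left-hand side of every FD is a superkey, so BCNF is satisfied.

BCNF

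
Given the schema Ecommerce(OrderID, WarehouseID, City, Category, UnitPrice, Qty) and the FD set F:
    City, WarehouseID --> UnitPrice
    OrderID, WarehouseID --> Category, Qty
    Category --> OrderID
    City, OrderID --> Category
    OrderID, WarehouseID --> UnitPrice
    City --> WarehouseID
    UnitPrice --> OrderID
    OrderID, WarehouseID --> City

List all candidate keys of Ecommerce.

{City}⁺ = {Category, City, OrderID, Qty, UnitPrice, WarehouseID}, which is every attribute, so {City} is a candidate key.
{Category, WarehouseID}⁺ = {Category, City, OrderID, Qty, UnitPrice, WarehouseID}, which is every attribute, so {Category, WarehouseID} is a candidate key.
{OrderID, WarehouseID}⁺ = {Category, City, OrderID, Qty, UnitPrice, WarehouseID}, which is every attribute, so {OrderID, WarehouseID} is a candidate key.
{UnitPrice, WarehouseID}⁺ = {Category, City, OrderID, Qty, UnitPrice, WarehouseID}, which is every attribute, so {UnitPrice, WarehouseID} is a candidate key.
These are minimal and exhaustive — every other superkey contains one of them.

{Category, WarehouseID}, {City}, {OrderID, WarehouseID}, {UnitPrice, WarehouseID}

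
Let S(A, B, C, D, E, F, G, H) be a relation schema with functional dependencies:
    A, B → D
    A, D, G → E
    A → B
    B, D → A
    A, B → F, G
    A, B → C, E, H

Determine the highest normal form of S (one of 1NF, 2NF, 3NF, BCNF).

Candidate keys: {A}, {B, D}. Prime attributes: {A, B, D}.
The left-hand side of every FD is a superkey, so BCNF is satisfied.

BCNF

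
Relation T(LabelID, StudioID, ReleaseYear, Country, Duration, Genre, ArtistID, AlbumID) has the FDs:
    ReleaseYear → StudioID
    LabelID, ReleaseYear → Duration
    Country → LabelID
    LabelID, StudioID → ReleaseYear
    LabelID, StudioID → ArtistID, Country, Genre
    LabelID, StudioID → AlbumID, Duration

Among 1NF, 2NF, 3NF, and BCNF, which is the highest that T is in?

Candidate keys: {Country, ReleaseYear}, {Country, StudioID}, {LabelID, ReleaseYear}, {LabelID, StudioID}. Prime attributes: {Country, LabelID, ReleaseYear, StudioID}.
For ReleaseYear → StudioID we have {ReleaseYear}⁺ = {ReleaseYear, StudioID}; {ReleaseYear} is not a superkey, so BCNF fails.
Since {StudioID} ⊆ prime attributes and every other non-superkey FD also has a prime right side, the schema is in 3NF.

3NF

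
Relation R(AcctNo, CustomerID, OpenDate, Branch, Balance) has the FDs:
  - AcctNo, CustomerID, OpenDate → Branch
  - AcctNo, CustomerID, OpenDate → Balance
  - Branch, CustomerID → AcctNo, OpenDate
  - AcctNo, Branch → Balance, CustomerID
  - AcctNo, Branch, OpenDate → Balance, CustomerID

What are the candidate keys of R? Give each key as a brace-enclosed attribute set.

{AcctNo, Branch}, {AcctNo, CustomerID, OpenDate}, {Branch, CustomerID}

{AcctNo, Branch}⁺ = {AcctNo, Balance, Branch, CustomerID, OpenDate} — all of the relation — so {AcctNo, Branch} is a candidate key.
{Branch, CustomerID}⁺ = {AcctNo, Balance, Branch, CustomerID, OpenDate} — all of the relation — so {Branch, CustomerID} is a candidate key.
{AcctNo, CustomerID, OpenDate}⁺ = {AcctNo, Balance, Branch, CustomerID, OpenDate} — all of the relation — so {AcctNo, CustomerID, OpenDate} is a candidate key.
No proper subset of any of these is a key, and no other minimal superkey exists.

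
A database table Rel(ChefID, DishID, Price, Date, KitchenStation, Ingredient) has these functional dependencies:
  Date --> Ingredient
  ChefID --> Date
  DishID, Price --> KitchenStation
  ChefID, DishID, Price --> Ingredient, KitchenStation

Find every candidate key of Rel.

Attributes never on any right-hand side: {ChefID, DishID, Price} — every candidate key must contain all of them.
Closure of {ChefID, DishID, Price} is {ChefID, Date, DishID, Ingredient, KitchenStation, Price}, the whole schema; {ChefID, DishID, Price} is a candidate key.
No smaller or unrelated set reaches every attribute, so there are no other keys.

{ChefID, DishID, Price}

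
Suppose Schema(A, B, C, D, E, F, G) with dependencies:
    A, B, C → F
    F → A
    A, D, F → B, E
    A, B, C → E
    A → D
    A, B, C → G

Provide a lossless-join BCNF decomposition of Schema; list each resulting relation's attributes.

Candidate keys of the original relation: {A, B, C}, {C, F}.
Within {A, B, C, D, E, F, G}: {F}⁺ ∩ {A, B, C, D, E, F, G} = {A, B, D, E, F}, not the whole set, so F → A, B, D, E violates BCNF; decompose into {A, B, D, E, F} and {C, F, G}.
Within {A, B, D, E, F}: {A}⁺ ∩ {A, B, D, E, F} = {A, D}, not the whole set, so A → D violates BCNF; decompose into {A, D} and {A, B, E, F}.
{A, D} is in BCNF.
{A, B, E, F} is in BCNF.
{C, F, G} is in BCNF.

{A, B, E, F}; {A, D}; {C, F, G}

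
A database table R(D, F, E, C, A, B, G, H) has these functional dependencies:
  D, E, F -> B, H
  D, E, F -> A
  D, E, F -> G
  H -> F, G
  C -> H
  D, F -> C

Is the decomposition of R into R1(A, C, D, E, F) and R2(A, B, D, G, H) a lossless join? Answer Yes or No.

The shared attributes are {A, D} and {A, D}⁺ = {A, D}.
The closure covers neither R1 nor R2 entirely; the join is not lossless.

No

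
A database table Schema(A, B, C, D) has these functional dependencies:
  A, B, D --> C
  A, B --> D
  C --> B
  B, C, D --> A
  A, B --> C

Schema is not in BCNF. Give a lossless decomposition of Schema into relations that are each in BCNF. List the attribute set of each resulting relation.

Candidate keys of the original relation: {A, B}, {A, C}, {C, D}.
In {A, B, C, D}, {C} is not a superkey ({C}⁺ restricted to this set is {B, C}), so split on C --> B into {B, C} and {A, C, D}.
{B, C}: every determinant is a superkey — BCNF.
{A, C, D}: every determinant is a superkey — BCNF.

{A, C, D}; {B, C}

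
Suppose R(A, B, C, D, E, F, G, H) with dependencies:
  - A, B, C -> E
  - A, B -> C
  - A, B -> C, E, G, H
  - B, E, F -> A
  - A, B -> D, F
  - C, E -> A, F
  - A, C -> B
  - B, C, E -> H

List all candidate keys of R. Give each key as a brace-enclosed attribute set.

Closure of {A, B} is {A, B, C, D, E, F, G, H}, the whole schema; {A, B} is a candidate key.
Closure of {A, C} is {A, B, C, D, E, F, G, H}, the whole schema; {A, C} is a candidate key.
Closure of {C, E} is {A, B, C, D, E, F, G, H}, the whole schema; {C, E} is a candidate key.
Closure of {B, E, F} is {A, B, C, D, E, F, G, H}, the whole schema; {B, E, F} is a candidate key.
These are minimal and exhaustive — every other superkey contains one of them.

{A, B}, {A, C}, {B, E, F}, {C, E}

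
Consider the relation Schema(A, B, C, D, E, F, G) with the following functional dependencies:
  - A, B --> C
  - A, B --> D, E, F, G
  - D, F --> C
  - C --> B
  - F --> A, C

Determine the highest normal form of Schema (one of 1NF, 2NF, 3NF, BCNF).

Candidate keys: {A, B}, {A, C}, {F}. Prime attributes: {A, B, C, F}.
C --> B breaks BCNF: {C}⁺ = {B, C}, so {C} is not a superkey.
Its right-hand attributes {B} are all prime, as are those of every other non-superkey FD — the relation is in 3NF.

3NF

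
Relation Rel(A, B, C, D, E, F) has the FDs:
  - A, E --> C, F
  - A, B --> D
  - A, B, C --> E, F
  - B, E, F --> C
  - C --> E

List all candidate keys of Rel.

{A, B, C}, {A, B, E}

Attributes never on any right-hand side: {A, B} — every candidate key must contain all of them.
{A, B, C}⁺ = {A, B, C, D, E, F}, which is every attribute, so {A, B, C} is a candidate key.
{A, B, E}⁺ = {A, B, C, D, E, F}, which is every attribute, so {A, B, E} is a candidate key.
No proper subset of any of these is a key, and no other minimal superkey exists.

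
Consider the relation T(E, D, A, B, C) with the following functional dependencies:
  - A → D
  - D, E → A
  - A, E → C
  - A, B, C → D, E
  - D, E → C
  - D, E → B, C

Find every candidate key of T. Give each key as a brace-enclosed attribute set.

{A, B, C}, {A, E}, {D, E}

{A, E} is a candidate key since {A, E}⁺ = {A, B, C, D, E} covers every attribute.
{D, E} is a candidate key since {D, E}⁺ = {A, B, C, D, E} covers every attribute.
{A, B, C} is a candidate key since {A, B, C}⁺ = {A, B, C, D, E} covers every attribute.
Any other superkey properly contains one of these, so there are no further candidate keys.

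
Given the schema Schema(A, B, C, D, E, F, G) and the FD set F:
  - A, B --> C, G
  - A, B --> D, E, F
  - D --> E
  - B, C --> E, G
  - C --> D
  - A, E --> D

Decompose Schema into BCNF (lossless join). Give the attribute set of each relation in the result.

{A, B, C, F}; {B, C, G}; {C, D}; {D, E}

Candidate key of the original relation: {A, B}.
Within {A, B, C, D, E, F, G}: {D}⁺ ∩ {A, B, C, D, E, F, G} = {D, E}, not the whole set, so D --> E violates BCNF; decompose into {D, E} and {A, B, C, D, F, G}.
{D, E} has no BCNF violation.
Within {A, B, C, D, F, G}: {B, C}⁺ ∩ {A, B, C, D, F, G} = {B, C, D, G}, not the whole set, so B, C --> D, G violates BCNF; decompose into {B, C, D, G} and {A, B, C, F}.
Within {B, C, D, G}: {C}⁺ ∩ {B, C, D, G} = {C, D}, not the whole set, so C --> D violates BCNF; decompose into {C, D} and {B, C, G}.
{C, D} has no BCNF violation.
{B, C, G} has no BCNF violation.
{A, B, C, F} has no BCNF violation.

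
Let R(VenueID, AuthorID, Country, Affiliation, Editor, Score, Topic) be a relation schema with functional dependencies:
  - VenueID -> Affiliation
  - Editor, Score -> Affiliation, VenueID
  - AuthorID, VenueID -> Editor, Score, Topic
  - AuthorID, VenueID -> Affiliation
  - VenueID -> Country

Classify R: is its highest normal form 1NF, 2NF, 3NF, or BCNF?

1NF

Candidate keys: {AuthorID, Editor, Score}, {AuthorID, VenueID}. Prime attributes: {AuthorID, Editor, Score, VenueID}.
For VenueID -> Affiliation we have {VenueID}⁺ = {Affiliation, Country, VenueID}; {VenueID} is not a superkey, so BCNF fails.
Because {Affiliation} is non-prime and the left side of VenueID -> Affiliation is not a superkey, the relation is not in 3NF.
{VenueID} is a proper subset of the key {AuthorID, VenueID}, and {VenueID}⁺ contains the non-prime attributes {Affiliation, Country} — a partial dependency, so 2NF is violated.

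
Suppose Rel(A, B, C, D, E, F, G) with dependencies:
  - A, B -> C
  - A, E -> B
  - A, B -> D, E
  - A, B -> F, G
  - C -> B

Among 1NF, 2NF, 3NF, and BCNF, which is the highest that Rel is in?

3NF

Candidate keys: {A, B}, {A, C}, {A, E}. Prime attributes: {A, B, C, E}.
C -> B: {C}⁺ = {B, C}, which is not all of the attributes, so the left side is not a superkey — BCNF is violated.
Since {B} ⊆ prime attributes and every other non-superkey FD also has a prime right side, the schema is in 3NF.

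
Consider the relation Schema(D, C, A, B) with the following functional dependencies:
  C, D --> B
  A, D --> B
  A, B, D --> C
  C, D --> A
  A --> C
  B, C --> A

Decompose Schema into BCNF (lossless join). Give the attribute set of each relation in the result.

{A, B, D}; {A, C}

Candidate keys of the original relation: {A, D}, {C, D}.
In {A, B, C, D}, {A} is not a superkey ({A}⁺ restricted to this set is {A, C}), so split on A --> C into {A, C} and {A, B, D}.
{A, C}: every determinant is a superkey — BCNF.
{A, B, D}: every determinant is a superkey — BCNF.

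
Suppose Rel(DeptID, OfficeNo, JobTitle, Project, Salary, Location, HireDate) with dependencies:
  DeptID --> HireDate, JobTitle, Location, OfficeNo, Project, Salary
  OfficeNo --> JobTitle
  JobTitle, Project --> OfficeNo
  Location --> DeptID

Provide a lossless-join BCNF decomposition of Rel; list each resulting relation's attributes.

Candidate keys of the original relation: {DeptID}, {Location}.
{DeptID, HireDate, JobTitle, Location, OfficeNo, Project, Salary}: {OfficeNo} determines {JobTitle, OfficeNo} here but is not a superkey — split on OfficeNo --> JobTitle, giving {JobTitle, OfficeNo} and {DeptID, HireDate, Location, OfficeNo, Project, Salary}.
{JobTitle, OfficeNo}: every determinant is a superkey — BCNF.
{DeptID, HireDate, Location, OfficeNo, Project, Salary}: every determinant is a superkey — BCNF.

{DeptID, HireDate, Location, OfficeNo, Project, Salary}; {JobTitle, OfficeNo}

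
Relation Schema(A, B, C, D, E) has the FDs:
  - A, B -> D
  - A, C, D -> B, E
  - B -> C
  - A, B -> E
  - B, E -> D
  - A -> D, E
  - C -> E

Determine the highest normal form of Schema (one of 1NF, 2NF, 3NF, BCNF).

1NF

Candidate keys: {A, B}, {A, C}. Prime attributes: {A, B, C}.
B -> C: {B}⁺ = {B, C, D, E}, which is not all of the attributes, so the left side is not a superkey — BCNF is violated.
Because {D} is non-prime and the left side of B, E -> D is not a superkey, the relation is not in 3NF.
Since {A} ⊂ {A, B} and {A}⁺ ⊇ {D, E} with {D, E} non-prime, there is a partial dependency; 2NF fails.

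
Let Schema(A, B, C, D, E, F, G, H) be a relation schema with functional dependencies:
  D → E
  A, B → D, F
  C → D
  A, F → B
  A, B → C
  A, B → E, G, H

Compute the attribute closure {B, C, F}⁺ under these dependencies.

{B, C, D, E, F}

Start with {B, C, F}.
C → D applies; add {D} → now {B, C, D, F}.
D → E applies; add {E} → now {B, C, D, E, F}.
No further FD applies.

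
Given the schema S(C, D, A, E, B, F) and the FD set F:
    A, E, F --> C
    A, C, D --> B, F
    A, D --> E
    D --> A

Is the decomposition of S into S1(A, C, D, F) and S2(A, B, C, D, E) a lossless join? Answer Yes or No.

Common attributes: {A, C, D}; their closure is {A, B, C, D, E, F}.
Since S1 ⊆ {A, B, C, D, E, F}, the intersection is a superkey of S1; the decomposition is lossless.

Yes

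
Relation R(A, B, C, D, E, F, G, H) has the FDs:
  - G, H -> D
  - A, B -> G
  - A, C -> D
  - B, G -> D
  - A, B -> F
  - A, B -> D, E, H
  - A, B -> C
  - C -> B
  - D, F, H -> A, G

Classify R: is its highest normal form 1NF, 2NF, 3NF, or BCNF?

Candidate keys: {A, B}, {A, C}, {B, D, F, H}, {B, F, G, H}, {C, D, F, H}, {C, F, G, H}. Prime attributes: {A, B, C, D, F, G, H}.
G, H -> D breaks BCNF: {G, H}⁺ = {D, G, H}, so {G, H} is not a superkey.
But every attribute on its right side ({D}) is prime, and the same holds for every other non-superkey FD, so 3NF still holds.

3NF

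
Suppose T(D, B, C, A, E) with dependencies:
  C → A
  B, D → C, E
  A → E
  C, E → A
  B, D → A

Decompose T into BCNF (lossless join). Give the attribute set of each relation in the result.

Candidate key of the original relation: {B, D}.
{A, B, C, D, E}: {C} determines {A, C, E} here but is not a superkey — split on C → A, E, giving {A, C, E} and {B, C, D}.
{A, C, E}: {A} determines {A, E} here but is not a superkey — split on A → E, giving {A, E} and {A, C}.
{A, E} has no BCNF violation.
{A, C} has no BCNF violation.
{B, C, D} has no BCNF violation.

{A, C}; {A, E}; {B, C, D}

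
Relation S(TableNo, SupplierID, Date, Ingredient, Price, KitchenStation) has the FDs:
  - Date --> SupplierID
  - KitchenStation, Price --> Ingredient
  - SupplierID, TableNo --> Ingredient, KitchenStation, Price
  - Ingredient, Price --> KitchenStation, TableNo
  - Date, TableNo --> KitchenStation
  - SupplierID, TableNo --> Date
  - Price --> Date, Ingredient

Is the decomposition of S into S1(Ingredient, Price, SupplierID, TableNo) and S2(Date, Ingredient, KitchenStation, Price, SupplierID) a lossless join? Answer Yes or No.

S1 ∩ S2 = {Ingredient, Price, SupplierID}; its closure under F is {Date, Ingredient, KitchenStation, Price, SupplierID, TableNo}.
Since S1 ⊆ {Date, Ingredient, KitchenStation, Price, SupplierID, TableNo}, the intersection is a superkey of S1; the decomposition is lossless.

Yes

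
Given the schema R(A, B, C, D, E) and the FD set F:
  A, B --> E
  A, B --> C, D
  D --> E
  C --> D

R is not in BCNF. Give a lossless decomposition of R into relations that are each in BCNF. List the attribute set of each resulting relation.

{A, B, C}; {C, D}; {D, E}

Candidate key of the original relation: {A, B}.
Within {A, B, C, D, E}: {D}⁺ ∩ {A, B, C, D, E} = {D, E}, not the whole set, so D --> E violates BCNF; decompose into {D, E} and {A, B, C, D}.
{D, E} has no BCNF violation.
Within {A, B, C, D}: {C}⁺ ∩ {A, B, C, D} = {C, D}, not the whole set, so C --> D violates BCNF; decompose into {C, D} and {A, B, C}.
{C, D} has no BCNF violation.
{A, B, C} has no BCNF violation.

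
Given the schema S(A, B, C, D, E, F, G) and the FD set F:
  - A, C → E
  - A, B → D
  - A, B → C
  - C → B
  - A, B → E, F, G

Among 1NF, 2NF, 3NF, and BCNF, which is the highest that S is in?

Candidate keys: {A, B}, {A, C}. Prime attributes: {A, B, C}.
C → B breaks BCNF: {C}⁺ = {B, C}, so {C} is not a superkey.
But every attribute on its right side ({B}) is prime, and the same holds for every other non-superkey FD, so 3NF still holds.

3NF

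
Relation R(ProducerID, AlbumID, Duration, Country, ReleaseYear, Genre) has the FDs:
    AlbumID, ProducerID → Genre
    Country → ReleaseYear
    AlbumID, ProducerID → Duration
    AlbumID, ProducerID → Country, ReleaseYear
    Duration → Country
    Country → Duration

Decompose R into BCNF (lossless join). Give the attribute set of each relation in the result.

Candidate key of the original relation: {AlbumID, ProducerID}.
Within {AlbumID, Country, Duration, Genre, ProducerID, ReleaseYear}: {Country}⁺ ∩ {AlbumID, Country, Duration, Genre, ProducerID, ReleaseYear} = {Country, Duration, ReleaseYear}, not the whole set, so Country → Duration, ReleaseYear violates BCNF; decompose into {Country, Duration, ReleaseYear} and {AlbumID, Country, Genre, ProducerID}.
{Country, Duration, ReleaseYear} is in BCNF.
{AlbumID, Country, Genre, ProducerID} is in BCNF.

{AlbumID, Country, Genre, ProducerID}; {Country, Duration, ReleaseYear}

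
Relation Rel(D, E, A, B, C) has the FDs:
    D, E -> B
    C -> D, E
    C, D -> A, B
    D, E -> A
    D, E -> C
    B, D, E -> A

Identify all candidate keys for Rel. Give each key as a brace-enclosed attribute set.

{C} is a candidate key since {C}⁺ = {A, B, C, D, E} covers every attribute.
{D, E} is a candidate key since {D, E}⁺ = {A, B, C, D, E} covers every attribute.
These are minimal and exhaustive — every other superkey contains one of them.

{C}, {D, E}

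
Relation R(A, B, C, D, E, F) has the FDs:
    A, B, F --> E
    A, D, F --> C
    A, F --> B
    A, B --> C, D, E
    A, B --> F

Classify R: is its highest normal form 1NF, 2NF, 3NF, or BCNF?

Candidate keys: {A, B}, {A, F}. Prime attributes: {A, B, F}.
Each dependency's left side is a superkey — BCNF holds.

BCNF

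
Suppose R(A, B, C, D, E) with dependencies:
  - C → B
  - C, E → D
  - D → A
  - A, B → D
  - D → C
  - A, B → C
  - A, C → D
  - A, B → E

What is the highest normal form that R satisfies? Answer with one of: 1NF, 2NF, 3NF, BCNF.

Candidate keys: {A, B}, {A, C}, {C, E}, {D}. Prime attributes: {A, B, C, D, E}.
For C → B we have {C}⁺ = {B, C}; {C} is not a superkey, so BCNF fails.
But every attribute on its right side ({B}) is prime, and the same holds for every other non-superkey FD, so 3NF still holds.

3NF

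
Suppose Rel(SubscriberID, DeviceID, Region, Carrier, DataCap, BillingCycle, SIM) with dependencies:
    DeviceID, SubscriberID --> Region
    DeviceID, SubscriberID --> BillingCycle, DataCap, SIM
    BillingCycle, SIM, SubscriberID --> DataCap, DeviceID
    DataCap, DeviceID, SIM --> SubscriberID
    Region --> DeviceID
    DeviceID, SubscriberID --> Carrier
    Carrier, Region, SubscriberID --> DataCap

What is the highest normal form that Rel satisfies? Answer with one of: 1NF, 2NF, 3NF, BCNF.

3NF

Candidate keys: {BillingCycle, SIM, SubscriberID}, {DataCap, DeviceID, SIM}, {DataCap, Region, SIM}, {DeviceID, SubscriberID}, {Region, SubscriberID}. Prime attributes: {BillingCycle, DataCap, DeviceID, Region, SIM, SubscriberID}.
Region --> DeviceID breaks BCNF: {Region}⁺ = {DeviceID, Region}, so {Region} is not a superkey.
Since {DeviceID} ⊆ prime attributes and every other non-superkey FD also has a prime right side, the schema is in 3NF.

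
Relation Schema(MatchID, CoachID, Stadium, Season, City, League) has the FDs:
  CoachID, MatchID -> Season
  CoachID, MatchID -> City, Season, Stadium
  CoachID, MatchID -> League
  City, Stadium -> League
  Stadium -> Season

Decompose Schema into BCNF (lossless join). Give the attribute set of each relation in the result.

Candidate key of the original relation: {CoachID, MatchID}.
In {City, CoachID, League, MatchID, Season, Stadium}, {City, Stadium} is not a superkey ({City, Stadium}⁺ restricted to this set is {City, League, Season, Stadium}), so split on City, Stadium -> League, Season into {City, League, Season, Stadium} and {City, CoachID, MatchID, Stadium}.
In {City, League, Season, Stadium}, {Stadium} is not a superkey ({Stadium}⁺ restricted to this set is {Season, Stadium}), so split on Stadium -> Season into {Season, Stadium} and {City, League, Stadium}.
{Season, Stadium} is in BCNF.
{City, League, Stadium} is in BCNF.
{City, CoachID, MatchID, Stadium} is in BCNF.

{City, CoachID, MatchID, Stadium}; {City, League, Stadium}; {Season, Stadium}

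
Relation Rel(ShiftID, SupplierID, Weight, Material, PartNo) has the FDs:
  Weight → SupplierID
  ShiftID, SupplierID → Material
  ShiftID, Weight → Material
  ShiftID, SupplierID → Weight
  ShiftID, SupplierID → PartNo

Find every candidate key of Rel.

No FD produces {ShiftID}, so it must be in every candidate key.
{ShiftID, SupplierID}⁺ = {Material, PartNo, ShiftID, SupplierID, Weight} — all of the relation — so {ShiftID, SupplierID} is a candidate key.
{ShiftID, Weight}⁺ = {Material, PartNo, ShiftID, SupplierID, Weight} — all of the relation — so {ShiftID, Weight} is a candidate key.
No proper subset of any of these is a key, and no other minimal superkey exists.

{ShiftID, SupplierID}, {ShiftID, Weight}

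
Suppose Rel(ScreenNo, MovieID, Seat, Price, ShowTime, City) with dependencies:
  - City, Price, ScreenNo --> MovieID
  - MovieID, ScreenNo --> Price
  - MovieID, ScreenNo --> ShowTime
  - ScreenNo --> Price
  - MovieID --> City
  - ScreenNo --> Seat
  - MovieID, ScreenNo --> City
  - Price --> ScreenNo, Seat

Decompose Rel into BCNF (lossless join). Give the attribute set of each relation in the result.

{City, MovieID}; {MovieID, ScreenNo, ShowTime}; {Price, ScreenNo, Seat}

Candidate keys of the original relation: {City, Price}, {City, ScreenNo}, {MovieID, Price}, {MovieID, ScreenNo}.
Within {City, MovieID, Price, ScreenNo, Seat, ShowTime}: {ScreenNo}⁺ ∩ {City, MovieID, Price, ScreenNo, Seat, ShowTime} = {Price, ScreenNo, Seat}, not the whole set, so ScreenNo --> Price, Seat violates BCNF; decompose into {Price, ScreenNo, Seat} and {City, MovieID, ScreenNo, ShowTime}.
{Price, ScreenNo, Seat}: every determinant is a superkey — BCNF.
Within {City, MovieID, ScreenNo, ShowTime}: {MovieID}⁺ ∩ {City, MovieID, ScreenNo, ShowTime} = {City, MovieID}, not the whole set, so MovieID --> City violates BCNF; decompose into {City, MovieID} and {MovieID, ScreenNo, ShowTime}.
{City, MovieID}: every determinant is a superkey — BCNF.
{MovieID, ScreenNo, ShowTime}: every determinant is a superkey — BCNF.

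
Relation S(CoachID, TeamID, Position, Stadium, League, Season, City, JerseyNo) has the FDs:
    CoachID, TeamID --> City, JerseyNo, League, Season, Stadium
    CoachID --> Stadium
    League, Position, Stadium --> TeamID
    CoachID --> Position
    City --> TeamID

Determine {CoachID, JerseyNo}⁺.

{CoachID, JerseyNo, Position, Stadium}

Start with {CoachID, JerseyNo}.
CoachID --> Stadium applies; add {Stadium} → now {CoachID, JerseyNo, Stadium}.
CoachID --> Position applies; add {Position} → now {CoachID, JerseyNo, Position, Stadium}.
No further FD applies.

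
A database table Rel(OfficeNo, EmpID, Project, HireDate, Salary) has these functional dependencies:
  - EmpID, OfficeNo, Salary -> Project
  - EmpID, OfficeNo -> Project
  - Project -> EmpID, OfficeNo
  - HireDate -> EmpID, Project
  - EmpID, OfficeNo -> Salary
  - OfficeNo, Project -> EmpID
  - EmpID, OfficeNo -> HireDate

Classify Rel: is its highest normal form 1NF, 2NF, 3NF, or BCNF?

BCNF

Candidate keys: {EmpID, OfficeNo}, {HireDate}, {Project}. Prime attributes: {EmpID, HireDate, OfficeNo, Project}.
Each dependency's left side is a superkey — BCNF holds.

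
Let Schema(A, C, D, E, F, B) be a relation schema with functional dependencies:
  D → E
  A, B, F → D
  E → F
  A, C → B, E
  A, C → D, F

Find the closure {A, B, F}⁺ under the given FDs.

{A, B, D, E, F}

Start with {A, B, F}.
A, B, F → D applies; add {D} → now {A, B, D, F}.
D → E applies; add {E} → now {A, B, D, E, F}.
No further FD applies.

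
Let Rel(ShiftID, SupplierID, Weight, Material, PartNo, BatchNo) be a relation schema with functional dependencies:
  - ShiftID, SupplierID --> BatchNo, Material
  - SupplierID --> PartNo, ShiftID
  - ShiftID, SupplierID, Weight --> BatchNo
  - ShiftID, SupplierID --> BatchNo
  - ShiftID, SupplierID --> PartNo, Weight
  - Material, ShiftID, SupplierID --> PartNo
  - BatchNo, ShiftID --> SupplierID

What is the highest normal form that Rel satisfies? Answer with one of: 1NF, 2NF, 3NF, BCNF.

Candidate keys: {BatchNo, ShiftID}, {SupplierID}. Prime attributes: {BatchNo, ShiftID, SupplierID}.
Each dependency's left side is a superkey — BCNF holds.

BCNF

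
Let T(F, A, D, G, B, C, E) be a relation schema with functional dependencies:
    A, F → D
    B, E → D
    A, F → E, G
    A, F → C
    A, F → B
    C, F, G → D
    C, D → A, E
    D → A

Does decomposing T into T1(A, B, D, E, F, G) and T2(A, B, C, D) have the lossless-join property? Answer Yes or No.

The shared attributes are {A, B, D} and {A, B, D}⁺ = {A, B, D}.
Neither T1 nor T2 is contained in that closure, so the decomposition is lossy.

No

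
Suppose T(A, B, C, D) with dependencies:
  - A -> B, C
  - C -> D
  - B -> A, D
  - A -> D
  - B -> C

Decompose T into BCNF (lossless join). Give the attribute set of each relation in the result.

{A, B, C}; {C, D}

Candidate keys of the original relation: {A}, {B}.
In {A, B, C, D}, {C} is not a superkey ({C}⁺ restricted to this set is {C, D}), so split on C -> D into {C, D} and {A, B, C}.
{C, D}: every determinant is a superkey — BCNF.
{A, B, C}: every determinant is a superkey — BCNF.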